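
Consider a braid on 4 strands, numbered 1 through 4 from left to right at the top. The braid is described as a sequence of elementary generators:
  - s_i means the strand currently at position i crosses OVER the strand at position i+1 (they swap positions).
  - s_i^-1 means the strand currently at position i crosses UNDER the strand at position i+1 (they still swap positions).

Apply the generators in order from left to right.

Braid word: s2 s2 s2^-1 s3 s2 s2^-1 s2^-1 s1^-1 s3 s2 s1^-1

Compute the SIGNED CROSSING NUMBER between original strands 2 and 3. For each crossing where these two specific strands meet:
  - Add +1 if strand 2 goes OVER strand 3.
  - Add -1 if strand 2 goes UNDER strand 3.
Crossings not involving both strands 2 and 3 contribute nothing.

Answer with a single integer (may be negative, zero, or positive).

Gen 1: 2 over 3. Both 2&3? yes. Contrib: +1. Sum: 1
Gen 2: 3 over 2. Both 2&3? yes. Contrib: -1. Sum: 0
Gen 3: 2 under 3. Both 2&3? yes. Contrib: -1. Sum: -1
Gen 4: crossing 2x4. Both 2&3? no. Sum: -1
Gen 5: crossing 3x4. Both 2&3? no. Sum: -1
Gen 6: crossing 4x3. Both 2&3? no. Sum: -1
Gen 7: crossing 3x4. Both 2&3? no. Sum: -1
Gen 8: crossing 1x4. Both 2&3? no. Sum: -1
Gen 9: 3 over 2. Both 2&3? yes. Contrib: -1. Sum: -2
Gen 10: crossing 1x2. Both 2&3? no. Sum: -2
Gen 11: crossing 4x2. Both 2&3? no. Sum: -2

Answer: -2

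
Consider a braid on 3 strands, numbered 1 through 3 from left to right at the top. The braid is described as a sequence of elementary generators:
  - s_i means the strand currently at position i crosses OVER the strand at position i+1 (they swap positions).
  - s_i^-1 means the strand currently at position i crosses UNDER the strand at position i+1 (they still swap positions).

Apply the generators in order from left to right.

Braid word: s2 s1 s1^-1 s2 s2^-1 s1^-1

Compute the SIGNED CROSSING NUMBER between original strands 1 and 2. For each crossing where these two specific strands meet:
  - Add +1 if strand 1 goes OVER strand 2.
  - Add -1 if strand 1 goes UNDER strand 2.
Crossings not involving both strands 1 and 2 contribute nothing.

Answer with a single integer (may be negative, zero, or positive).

Gen 1: crossing 2x3. Both 1&2? no. Sum: 0
Gen 2: crossing 1x3. Both 1&2? no. Sum: 0
Gen 3: crossing 3x1. Both 1&2? no. Sum: 0
Gen 4: crossing 3x2. Both 1&2? no. Sum: 0
Gen 5: crossing 2x3. Both 1&2? no. Sum: 0
Gen 6: crossing 1x3. Both 1&2? no. Sum: 0

Answer: 0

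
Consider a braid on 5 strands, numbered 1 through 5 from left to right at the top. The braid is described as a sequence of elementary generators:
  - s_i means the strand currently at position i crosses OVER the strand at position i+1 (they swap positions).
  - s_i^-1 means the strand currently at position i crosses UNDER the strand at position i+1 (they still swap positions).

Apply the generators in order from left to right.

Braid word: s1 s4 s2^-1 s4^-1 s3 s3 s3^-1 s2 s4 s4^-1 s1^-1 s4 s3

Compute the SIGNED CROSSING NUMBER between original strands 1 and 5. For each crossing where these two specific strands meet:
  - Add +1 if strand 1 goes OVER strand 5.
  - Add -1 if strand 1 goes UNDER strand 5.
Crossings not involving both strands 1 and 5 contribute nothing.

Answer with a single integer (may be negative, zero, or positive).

Answer: 3

Derivation:
Gen 1: crossing 1x2. Both 1&5? no. Sum: 0
Gen 2: crossing 4x5. Both 1&5? no. Sum: 0
Gen 3: crossing 1x3. Both 1&5? no. Sum: 0
Gen 4: crossing 5x4. Both 1&5? no. Sum: 0
Gen 5: crossing 1x4. Both 1&5? no. Sum: 0
Gen 6: crossing 4x1. Both 1&5? no. Sum: 0
Gen 7: crossing 1x4. Both 1&5? no. Sum: 0
Gen 8: crossing 3x4. Both 1&5? no. Sum: 0
Gen 9: 1 over 5. Both 1&5? yes. Contrib: +1. Sum: 1
Gen 10: 5 under 1. Both 1&5? yes. Contrib: +1. Sum: 2
Gen 11: crossing 2x4. Both 1&5? no. Sum: 2
Gen 12: 1 over 5. Both 1&5? yes. Contrib: +1. Sum: 3
Gen 13: crossing 3x5. Both 1&5? no. Sum: 3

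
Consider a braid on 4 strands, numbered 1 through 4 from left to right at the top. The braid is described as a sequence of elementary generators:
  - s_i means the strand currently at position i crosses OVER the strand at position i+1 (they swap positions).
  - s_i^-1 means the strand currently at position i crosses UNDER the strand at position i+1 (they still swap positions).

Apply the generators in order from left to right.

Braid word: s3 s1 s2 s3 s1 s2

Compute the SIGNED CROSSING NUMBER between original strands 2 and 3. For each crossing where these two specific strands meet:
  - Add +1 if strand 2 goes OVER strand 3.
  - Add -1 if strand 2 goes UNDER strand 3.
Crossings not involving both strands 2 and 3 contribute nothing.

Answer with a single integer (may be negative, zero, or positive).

Answer: 1

Derivation:
Gen 1: crossing 3x4. Both 2&3? no. Sum: 0
Gen 2: crossing 1x2. Both 2&3? no. Sum: 0
Gen 3: crossing 1x4. Both 2&3? no. Sum: 0
Gen 4: crossing 1x3. Both 2&3? no. Sum: 0
Gen 5: crossing 2x4. Both 2&3? no. Sum: 0
Gen 6: 2 over 3. Both 2&3? yes. Contrib: +1. Sum: 1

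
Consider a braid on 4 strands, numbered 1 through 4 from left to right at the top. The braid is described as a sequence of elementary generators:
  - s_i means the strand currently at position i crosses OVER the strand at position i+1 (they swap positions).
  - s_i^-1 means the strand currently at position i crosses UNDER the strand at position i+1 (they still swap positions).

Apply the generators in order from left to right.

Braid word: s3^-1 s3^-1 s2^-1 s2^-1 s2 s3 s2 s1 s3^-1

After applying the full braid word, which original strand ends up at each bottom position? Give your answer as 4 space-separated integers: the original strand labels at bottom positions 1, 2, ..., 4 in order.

Answer: 4 1 2 3

Derivation:
Gen 1 (s3^-1): strand 3 crosses under strand 4. Perm now: [1 2 4 3]
Gen 2 (s3^-1): strand 4 crosses under strand 3. Perm now: [1 2 3 4]
Gen 3 (s2^-1): strand 2 crosses under strand 3. Perm now: [1 3 2 4]
Gen 4 (s2^-1): strand 3 crosses under strand 2. Perm now: [1 2 3 4]
Gen 5 (s2): strand 2 crosses over strand 3. Perm now: [1 3 2 4]
Gen 6 (s3): strand 2 crosses over strand 4. Perm now: [1 3 4 2]
Gen 7 (s2): strand 3 crosses over strand 4. Perm now: [1 4 3 2]
Gen 8 (s1): strand 1 crosses over strand 4. Perm now: [4 1 3 2]
Gen 9 (s3^-1): strand 3 crosses under strand 2. Perm now: [4 1 2 3]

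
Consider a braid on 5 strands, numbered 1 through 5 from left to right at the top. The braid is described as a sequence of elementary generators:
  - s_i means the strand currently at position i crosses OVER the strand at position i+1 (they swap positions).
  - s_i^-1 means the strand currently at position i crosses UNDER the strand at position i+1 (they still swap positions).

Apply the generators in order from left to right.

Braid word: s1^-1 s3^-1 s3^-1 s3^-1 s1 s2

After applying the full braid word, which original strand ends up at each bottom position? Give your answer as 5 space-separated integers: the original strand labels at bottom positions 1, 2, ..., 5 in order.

Gen 1 (s1^-1): strand 1 crosses under strand 2. Perm now: [2 1 3 4 5]
Gen 2 (s3^-1): strand 3 crosses under strand 4. Perm now: [2 1 4 3 5]
Gen 3 (s3^-1): strand 4 crosses under strand 3. Perm now: [2 1 3 4 5]
Gen 4 (s3^-1): strand 3 crosses under strand 4. Perm now: [2 1 4 3 5]
Gen 5 (s1): strand 2 crosses over strand 1. Perm now: [1 2 4 3 5]
Gen 6 (s2): strand 2 crosses over strand 4. Perm now: [1 4 2 3 5]

Answer: 1 4 2 3 5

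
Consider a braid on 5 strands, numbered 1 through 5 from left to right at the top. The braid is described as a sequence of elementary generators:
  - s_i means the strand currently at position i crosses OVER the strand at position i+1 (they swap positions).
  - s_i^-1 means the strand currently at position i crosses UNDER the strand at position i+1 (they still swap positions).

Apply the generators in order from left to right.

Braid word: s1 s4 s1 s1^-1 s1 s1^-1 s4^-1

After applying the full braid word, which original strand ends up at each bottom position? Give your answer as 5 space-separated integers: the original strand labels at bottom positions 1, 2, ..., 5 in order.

Gen 1 (s1): strand 1 crosses over strand 2. Perm now: [2 1 3 4 5]
Gen 2 (s4): strand 4 crosses over strand 5. Perm now: [2 1 3 5 4]
Gen 3 (s1): strand 2 crosses over strand 1. Perm now: [1 2 3 5 4]
Gen 4 (s1^-1): strand 1 crosses under strand 2. Perm now: [2 1 3 5 4]
Gen 5 (s1): strand 2 crosses over strand 1. Perm now: [1 2 3 5 4]
Gen 6 (s1^-1): strand 1 crosses under strand 2. Perm now: [2 1 3 5 4]
Gen 7 (s4^-1): strand 5 crosses under strand 4. Perm now: [2 1 3 4 5]

Answer: 2 1 3 4 5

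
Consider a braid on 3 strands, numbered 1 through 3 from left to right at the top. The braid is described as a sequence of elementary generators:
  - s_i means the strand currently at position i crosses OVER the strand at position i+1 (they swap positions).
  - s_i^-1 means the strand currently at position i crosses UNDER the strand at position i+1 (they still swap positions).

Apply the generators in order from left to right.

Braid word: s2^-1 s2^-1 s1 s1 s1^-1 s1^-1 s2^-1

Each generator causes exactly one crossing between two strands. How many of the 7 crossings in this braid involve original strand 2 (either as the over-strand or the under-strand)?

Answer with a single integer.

Gen 1: crossing 2x3. Involves strand 2? yes. Count so far: 1
Gen 2: crossing 3x2. Involves strand 2? yes. Count so far: 2
Gen 3: crossing 1x2. Involves strand 2? yes. Count so far: 3
Gen 4: crossing 2x1. Involves strand 2? yes. Count so far: 4
Gen 5: crossing 1x2. Involves strand 2? yes. Count so far: 5
Gen 6: crossing 2x1. Involves strand 2? yes. Count so far: 6
Gen 7: crossing 2x3. Involves strand 2? yes. Count so far: 7

Answer: 7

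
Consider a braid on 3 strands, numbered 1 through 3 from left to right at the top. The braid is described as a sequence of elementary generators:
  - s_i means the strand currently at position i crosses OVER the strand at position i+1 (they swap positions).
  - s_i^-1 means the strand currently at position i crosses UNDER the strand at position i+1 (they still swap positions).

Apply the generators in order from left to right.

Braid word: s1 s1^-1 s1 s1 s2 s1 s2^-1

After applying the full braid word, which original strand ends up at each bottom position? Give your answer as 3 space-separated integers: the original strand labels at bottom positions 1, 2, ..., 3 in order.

Answer: 3 2 1

Derivation:
Gen 1 (s1): strand 1 crosses over strand 2. Perm now: [2 1 3]
Gen 2 (s1^-1): strand 2 crosses under strand 1. Perm now: [1 2 3]
Gen 3 (s1): strand 1 crosses over strand 2. Perm now: [2 1 3]
Gen 4 (s1): strand 2 crosses over strand 1. Perm now: [1 2 3]
Gen 5 (s2): strand 2 crosses over strand 3. Perm now: [1 3 2]
Gen 6 (s1): strand 1 crosses over strand 3. Perm now: [3 1 2]
Gen 7 (s2^-1): strand 1 crosses under strand 2. Perm now: [3 2 1]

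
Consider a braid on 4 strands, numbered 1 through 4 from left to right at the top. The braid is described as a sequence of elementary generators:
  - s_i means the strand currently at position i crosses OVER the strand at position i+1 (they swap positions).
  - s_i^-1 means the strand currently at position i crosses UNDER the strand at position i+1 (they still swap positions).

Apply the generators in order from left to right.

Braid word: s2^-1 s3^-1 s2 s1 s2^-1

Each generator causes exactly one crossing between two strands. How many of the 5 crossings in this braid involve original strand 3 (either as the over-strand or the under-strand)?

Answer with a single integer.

Gen 1: crossing 2x3. Involves strand 3? yes. Count so far: 1
Gen 2: crossing 2x4. Involves strand 3? no. Count so far: 1
Gen 3: crossing 3x4. Involves strand 3? yes. Count so far: 2
Gen 4: crossing 1x4. Involves strand 3? no. Count so far: 2
Gen 5: crossing 1x3. Involves strand 3? yes. Count so far: 3

Answer: 3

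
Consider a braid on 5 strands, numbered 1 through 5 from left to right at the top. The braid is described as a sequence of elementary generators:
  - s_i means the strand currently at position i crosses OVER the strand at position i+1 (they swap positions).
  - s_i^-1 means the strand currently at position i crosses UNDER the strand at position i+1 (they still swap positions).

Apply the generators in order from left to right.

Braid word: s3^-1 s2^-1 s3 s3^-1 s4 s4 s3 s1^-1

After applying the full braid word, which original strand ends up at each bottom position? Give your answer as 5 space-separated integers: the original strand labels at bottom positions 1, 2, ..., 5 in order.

Answer: 4 1 3 2 5

Derivation:
Gen 1 (s3^-1): strand 3 crosses under strand 4. Perm now: [1 2 4 3 5]
Gen 2 (s2^-1): strand 2 crosses under strand 4. Perm now: [1 4 2 3 5]
Gen 3 (s3): strand 2 crosses over strand 3. Perm now: [1 4 3 2 5]
Gen 4 (s3^-1): strand 3 crosses under strand 2. Perm now: [1 4 2 3 5]
Gen 5 (s4): strand 3 crosses over strand 5. Perm now: [1 4 2 5 3]
Gen 6 (s4): strand 5 crosses over strand 3. Perm now: [1 4 2 3 5]
Gen 7 (s3): strand 2 crosses over strand 3. Perm now: [1 4 3 2 5]
Gen 8 (s1^-1): strand 1 crosses under strand 4. Perm now: [4 1 3 2 5]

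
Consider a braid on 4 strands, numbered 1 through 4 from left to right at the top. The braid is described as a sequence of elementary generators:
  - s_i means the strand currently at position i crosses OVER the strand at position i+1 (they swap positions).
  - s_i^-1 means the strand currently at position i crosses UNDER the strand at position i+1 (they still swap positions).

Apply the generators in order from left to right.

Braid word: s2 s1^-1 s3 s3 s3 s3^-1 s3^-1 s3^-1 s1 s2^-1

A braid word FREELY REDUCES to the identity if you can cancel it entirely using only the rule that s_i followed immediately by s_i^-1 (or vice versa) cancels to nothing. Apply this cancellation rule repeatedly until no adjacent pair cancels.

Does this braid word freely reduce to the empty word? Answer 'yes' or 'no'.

Answer: yes

Derivation:
Gen 1 (s2): push. Stack: [s2]
Gen 2 (s1^-1): push. Stack: [s2 s1^-1]
Gen 3 (s3): push. Stack: [s2 s1^-1 s3]
Gen 4 (s3): push. Stack: [s2 s1^-1 s3 s3]
Gen 5 (s3): push. Stack: [s2 s1^-1 s3 s3 s3]
Gen 6 (s3^-1): cancels prior s3. Stack: [s2 s1^-1 s3 s3]
Gen 7 (s3^-1): cancels prior s3. Stack: [s2 s1^-1 s3]
Gen 8 (s3^-1): cancels prior s3. Stack: [s2 s1^-1]
Gen 9 (s1): cancels prior s1^-1. Stack: [s2]
Gen 10 (s2^-1): cancels prior s2. Stack: []
Reduced word: (empty)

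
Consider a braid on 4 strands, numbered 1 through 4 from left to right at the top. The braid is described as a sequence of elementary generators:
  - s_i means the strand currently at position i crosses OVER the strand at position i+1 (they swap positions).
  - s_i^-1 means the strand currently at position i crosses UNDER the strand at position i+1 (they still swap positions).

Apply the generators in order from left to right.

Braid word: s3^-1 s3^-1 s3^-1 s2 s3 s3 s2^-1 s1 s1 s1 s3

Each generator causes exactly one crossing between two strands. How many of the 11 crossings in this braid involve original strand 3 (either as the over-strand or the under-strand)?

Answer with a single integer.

Answer: 6

Derivation:
Gen 1: crossing 3x4. Involves strand 3? yes. Count so far: 1
Gen 2: crossing 4x3. Involves strand 3? yes. Count so far: 2
Gen 3: crossing 3x4. Involves strand 3? yes. Count so far: 3
Gen 4: crossing 2x4. Involves strand 3? no. Count so far: 3
Gen 5: crossing 2x3. Involves strand 3? yes. Count so far: 4
Gen 6: crossing 3x2. Involves strand 3? yes. Count so far: 5
Gen 7: crossing 4x2. Involves strand 3? no. Count so far: 5
Gen 8: crossing 1x2. Involves strand 3? no. Count so far: 5
Gen 9: crossing 2x1. Involves strand 3? no. Count so far: 5
Gen 10: crossing 1x2. Involves strand 3? no. Count so far: 5
Gen 11: crossing 4x3. Involves strand 3? yes. Count so far: 6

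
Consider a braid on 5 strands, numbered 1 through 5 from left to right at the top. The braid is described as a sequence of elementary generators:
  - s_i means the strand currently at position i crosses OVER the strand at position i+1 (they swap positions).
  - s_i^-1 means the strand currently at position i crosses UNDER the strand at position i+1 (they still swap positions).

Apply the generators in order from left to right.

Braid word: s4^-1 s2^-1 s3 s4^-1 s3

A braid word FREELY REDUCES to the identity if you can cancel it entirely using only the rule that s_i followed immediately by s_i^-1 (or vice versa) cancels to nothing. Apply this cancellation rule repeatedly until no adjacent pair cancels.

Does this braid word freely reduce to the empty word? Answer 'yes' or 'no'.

Gen 1 (s4^-1): push. Stack: [s4^-1]
Gen 2 (s2^-1): push. Stack: [s4^-1 s2^-1]
Gen 3 (s3): push. Stack: [s4^-1 s2^-1 s3]
Gen 4 (s4^-1): push. Stack: [s4^-1 s2^-1 s3 s4^-1]
Gen 5 (s3): push. Stack: [s4^-1 s2^-1 s3 s4^-1 s3]
Reduced word: s4^-1 s2^-1 s3 s4^-1 s3

Answer: no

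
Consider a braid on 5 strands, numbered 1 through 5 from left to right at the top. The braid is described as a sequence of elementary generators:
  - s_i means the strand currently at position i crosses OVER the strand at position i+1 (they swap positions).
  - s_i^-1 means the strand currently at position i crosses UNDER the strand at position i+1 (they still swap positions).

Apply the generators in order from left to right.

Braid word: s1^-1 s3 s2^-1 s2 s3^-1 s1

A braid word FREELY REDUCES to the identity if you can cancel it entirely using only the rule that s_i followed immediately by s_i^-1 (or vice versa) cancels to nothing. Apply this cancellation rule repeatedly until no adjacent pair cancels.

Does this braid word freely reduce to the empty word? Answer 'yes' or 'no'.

Answer: yes

Derivation:
Gen 1 (s1^-1): push. Stack: [s1^-1]
Gen 2 (s3): push. Stack: [s1^-1 s3]
Gen 3 (s2^-1): push. Stack: [s1^-1 s3 s2^-1]
Gen 4 (s2): cancels prior s2^-1. Stack: [s1^-1 s3]
Gen 5 (s3^-1): cancels prior s3. Stack: [s1^-1]
Gen 6 (s1): cancels prior s1^-1. Stack: []
Reduced word: (empty)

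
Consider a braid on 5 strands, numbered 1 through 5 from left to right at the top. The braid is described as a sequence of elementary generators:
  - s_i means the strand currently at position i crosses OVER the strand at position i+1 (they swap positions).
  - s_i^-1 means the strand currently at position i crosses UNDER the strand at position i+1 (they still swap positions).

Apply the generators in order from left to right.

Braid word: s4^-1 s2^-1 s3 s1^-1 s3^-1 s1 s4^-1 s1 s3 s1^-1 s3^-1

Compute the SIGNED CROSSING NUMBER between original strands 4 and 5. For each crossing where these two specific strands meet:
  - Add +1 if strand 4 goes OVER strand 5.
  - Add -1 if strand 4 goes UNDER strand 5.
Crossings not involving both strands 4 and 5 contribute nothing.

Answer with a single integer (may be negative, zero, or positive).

Answer: 0

Derivation:
Gen 1: 4 under 5. Both 4&5? yes. Contrib: -1. Sum: -1
Gen 2: crossing 2x3. Both 4&5? no. Sum: -1
Gen 3: crossing 2x5. Both 4&5? no. Sum: -1
Gen 4: crossing 1x3. Both 4&5? no. Sum: -1
Gen 5: crossing 5x2. Both 4&5? no. Sum: -1
Gen 6: crossing 3x1. Both 4&5? no. Sum: -1
Gen 7: 5 under 4. Both 4&5? yes. Contrib: +1. Sum: 0
Gen 8: crossing 1x3. Both 4&5? no. Sum: 0
Gen 9: crossing 2x4. Both 4&5? no. Sum: 0
Gen 10: crossing 3x1. Both 4&5? no. Sum: 0
Gen 11: crossing 4x2. Both 4&5? no. Sum: 0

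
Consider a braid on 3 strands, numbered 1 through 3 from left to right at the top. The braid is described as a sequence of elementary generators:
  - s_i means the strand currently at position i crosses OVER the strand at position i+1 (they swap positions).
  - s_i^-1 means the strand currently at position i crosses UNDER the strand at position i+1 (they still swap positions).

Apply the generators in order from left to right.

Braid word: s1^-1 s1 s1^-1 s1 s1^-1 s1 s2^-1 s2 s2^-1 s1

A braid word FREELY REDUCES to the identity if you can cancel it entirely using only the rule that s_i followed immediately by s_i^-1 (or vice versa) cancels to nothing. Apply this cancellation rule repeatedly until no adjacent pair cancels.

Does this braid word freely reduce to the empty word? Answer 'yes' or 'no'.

Answer: no

Derivation:
Gen 1 (s1^-1): push. Stack: [s1^-1]
Gen 2 (s1): cancels prior s1^-1. Stack: []
Gen 3 (s1^-1): push. Stack: [s1^-1]
Gen 4 (s1): cancels prior s1^-1. Stack: []
Gen 5 (s1^-1): push. Stack: [s1^-1]
Gen 6 (s1): cancels prior s1^-1. Stack: []
Gen 7 (s2^-1): push. Stack: [s2^-1]
Gen 8 (s2): cancels prior s2^-1. Stack: []
Gen 9 (s2^-1): push. Stack: [s2^-1]
Gen 10 (s1): push. Stack: [s2^-1 s1]
Reduced word: s2^-1 s1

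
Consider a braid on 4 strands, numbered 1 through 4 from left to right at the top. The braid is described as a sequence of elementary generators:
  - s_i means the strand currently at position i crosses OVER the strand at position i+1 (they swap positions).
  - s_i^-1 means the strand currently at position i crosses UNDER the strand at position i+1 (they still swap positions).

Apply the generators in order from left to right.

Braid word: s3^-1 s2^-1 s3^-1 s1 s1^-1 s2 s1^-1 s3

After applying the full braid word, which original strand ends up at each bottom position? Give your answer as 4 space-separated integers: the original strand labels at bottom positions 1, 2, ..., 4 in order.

Answer: 3 1 2 4

Derivation:
Gen 1 (s3^-1): strand 3 crosses under strand 4. Perm now: [1 2 4 3]
Gen 2 (s2^-1): strand 2 crosses under strand 4. Perm now: [1 4 2 3]
Gen 3 (s3^-1): strand 2 crosses under strand 3. Perm now: [1 4 3 2]
Gen 4 (s1): strand 1 crosses over strand 4. Perm now: [4 1 3 2]
Gen 5 (s1^-1): strand 4 crosses under strand 1. Perm now: [1 4 3 2]
Gen 6 (s2): strand 4 crosses over strand 3. Perm now: [1 3 4 2]
Gen 7 (s1^-1): strand 1 crosses under strand 3. Perm now: [3 1 4 2]
Gen 8 (s3): strand 4 crosses over strand 2. Perm now: [3 1 2 4]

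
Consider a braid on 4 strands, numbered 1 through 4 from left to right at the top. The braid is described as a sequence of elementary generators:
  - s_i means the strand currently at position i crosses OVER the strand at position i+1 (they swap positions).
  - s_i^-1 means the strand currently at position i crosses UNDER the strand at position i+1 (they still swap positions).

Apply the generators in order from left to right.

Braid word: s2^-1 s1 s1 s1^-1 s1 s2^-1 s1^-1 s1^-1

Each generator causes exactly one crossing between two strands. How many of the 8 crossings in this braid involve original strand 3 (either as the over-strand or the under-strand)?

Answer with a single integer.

Gen 1: crossing 2x3. Involves strand 3? yes. Count so far: 1
Gen 2: crossing 1x3. Involves strand 3? yes. Count so far: 2
Gen 3: crossing 3x1. Involves strand 3? yes. Count so far: 3
Gen 4: crossing 1x3. Involves strand 3? yes. Count so far: 4
Gen 5: crossing 3x1. Involves strand 3? yes. Count so far: 5
Gen 6: crossing 3x2. Involves strand 3? yes. Count so far: 6
Gen 7: crossing 1x2. Involves strand 3? no. Count so far: 6
Gen 8: crossing 2x1. Involves strand 3? no. Count so far: 6

Answer: 6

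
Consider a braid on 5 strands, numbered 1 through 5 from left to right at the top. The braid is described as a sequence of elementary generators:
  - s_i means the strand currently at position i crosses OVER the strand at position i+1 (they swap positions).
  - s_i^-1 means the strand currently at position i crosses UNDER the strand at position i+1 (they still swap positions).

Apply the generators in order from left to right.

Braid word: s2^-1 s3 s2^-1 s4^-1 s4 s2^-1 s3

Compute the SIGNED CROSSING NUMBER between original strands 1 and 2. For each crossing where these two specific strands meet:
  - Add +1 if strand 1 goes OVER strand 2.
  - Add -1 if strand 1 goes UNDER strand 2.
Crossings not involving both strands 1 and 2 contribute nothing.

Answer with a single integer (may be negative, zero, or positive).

Gen 1: crossing 2x3. Both 1&2? no. Sum: 0
Gen 2: crossing 2x4. Both 1&2? no. Sum: 0
Gen 3: crossing 3x4. Both 1&2? no. Sum: 0
Gen 4: crossing 2x5. Both 1&2? no. Sum: 0
Gen 5: crossing 5x2. Both 1&2? no. Sum: 0
Gen 6: crossing 4x3. Both 1&2? no. Sum: 0
Gen 7: crossing 4x2. Both 1&2? no. Sum: 0

Answer: 0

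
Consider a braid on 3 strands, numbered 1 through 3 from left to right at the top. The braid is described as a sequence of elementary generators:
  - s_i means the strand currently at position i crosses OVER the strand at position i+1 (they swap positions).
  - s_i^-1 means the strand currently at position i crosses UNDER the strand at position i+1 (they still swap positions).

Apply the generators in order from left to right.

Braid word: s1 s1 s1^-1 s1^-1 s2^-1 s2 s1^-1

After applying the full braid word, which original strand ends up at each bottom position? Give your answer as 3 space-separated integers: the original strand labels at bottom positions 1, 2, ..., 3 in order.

Answer: 2 1 3

Derivation:
Gen 1 (s1): strand 1 crosses over strand 2. Perm now: [2 1 3]
Gen 2 (s1): strand 2 crosses over strand 1. Perm now: [1 2 3]
Gen 3 (s1^-1): strand 1 crosses under strand 2. Perm now: [2 1 3]
Gen 4 (s1^-1): strand 2 crosses under strand 1. Perm now: [1 2 3]
Gen 5 (s2^-1): strand 2 crosses under strand 3. Perm now: [1 3 2]
Gen 6 (s2): strand 3 crosses over strand 2. Perm now: [1 2 3]
Gen 7 (s1^-1): strand 1 crosses under strand 2. Perm now: [2 1 3]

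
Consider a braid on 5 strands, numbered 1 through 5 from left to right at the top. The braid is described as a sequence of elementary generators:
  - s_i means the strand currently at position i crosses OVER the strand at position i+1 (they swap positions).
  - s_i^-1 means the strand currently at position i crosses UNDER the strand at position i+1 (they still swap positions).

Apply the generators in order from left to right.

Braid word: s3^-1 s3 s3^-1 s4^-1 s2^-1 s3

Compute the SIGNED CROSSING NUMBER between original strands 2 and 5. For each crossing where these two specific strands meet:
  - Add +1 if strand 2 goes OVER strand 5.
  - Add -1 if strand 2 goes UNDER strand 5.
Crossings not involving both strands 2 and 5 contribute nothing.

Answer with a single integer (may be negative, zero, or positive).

Gen 1: crossing 3x4. Both 2&5? no. Sum: 0
Gen 2: crossing 4x3. Both 2&5? no. Sum: 0
Gen 3: crossing 3x4. Both 2&5? no. Sum: 0
Gen 4: crossing 3x5. Both 2&5? no. Sum: 0
Gen 5: crossing 2x4. Both 2&5? no. Sum: 0
Gen 6: 2 over 5. Both 2&5? yes. Contrib: +1. Sum: 1

Answer: 1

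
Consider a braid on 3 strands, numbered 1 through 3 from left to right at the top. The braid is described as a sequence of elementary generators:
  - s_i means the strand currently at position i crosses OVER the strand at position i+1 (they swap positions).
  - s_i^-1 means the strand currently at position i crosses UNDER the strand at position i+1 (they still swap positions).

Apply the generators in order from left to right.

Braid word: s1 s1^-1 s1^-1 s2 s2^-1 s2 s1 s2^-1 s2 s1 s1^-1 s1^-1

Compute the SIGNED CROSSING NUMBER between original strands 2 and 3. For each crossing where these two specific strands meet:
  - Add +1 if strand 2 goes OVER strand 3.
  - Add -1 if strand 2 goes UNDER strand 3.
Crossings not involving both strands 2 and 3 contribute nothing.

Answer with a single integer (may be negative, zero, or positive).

Answer: 0

Derivation:
Gen 1: crossing 1x2. Both 2&3? no. Sum: 0
Gen 2: crossing 2x1. Both 2&3? no. Sum: 0
Gen 3: crossing 1x2. Both 2&3? no. Sum: 0
Gen 4: crossing 1x3. Both 2&3? no. Sum: 0
Gen 5: crossing 3x1. Both 2&3? no. Sum: 0
Gen 6: crossing 1x3. Both 2&3? no. Sum: 0
Gen 7: 2 over 3. Both 2&3? yes. Contrib: +1. Sum: 1
Gen 8: crossing 2x1. Both 2&3? no. Sum: 1
Gen 9: crossing 1x2. Both 2&3? no. Sum: 1
Gen 10: 3 over 2. Both 2&3? yes. Contrib: -1. Sum: 0
Gen 11: 2 under 3. Both 2&3? yes. Contrib: -1. Sum: -1
Gen 12: 3 under 2. Both 2&3? yes. Contrib: +1. Sum: 0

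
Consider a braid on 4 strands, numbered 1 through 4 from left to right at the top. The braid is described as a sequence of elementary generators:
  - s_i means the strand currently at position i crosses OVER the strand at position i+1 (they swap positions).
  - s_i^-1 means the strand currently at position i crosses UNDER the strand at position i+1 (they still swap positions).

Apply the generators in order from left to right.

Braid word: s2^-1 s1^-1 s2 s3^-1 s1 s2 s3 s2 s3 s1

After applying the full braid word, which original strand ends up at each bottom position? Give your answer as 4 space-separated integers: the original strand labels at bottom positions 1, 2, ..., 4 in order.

Gen 1 (s2^-1): strand 2 crosses under strand 3. Perm now: [1 3 2 4]
Gen 2 (s1^-1): strand 1 crosses under strand 3. Perm now: [3 1 2 4]
Gen 3 (s2): strand 1 crosses over strand 2. Perm now: [3 2 1 4]
Gen 4 (s3^-1): strand 1 crosses under strand 4. Perm now: [3 2 4 1]
Gen 5 (s1): strand 3 crosses over strand 2. Perm now: [2 3 4 1]
Gen 6 (s2): strand 3 crosses over strand 4. Perm now: [2 4 3 1]
Gen 7 (s3): strand 3 crosses over strand 1. Perm now: [2 4 1 3]
Gen 8 (s2): strand 4 crosses over strand 1. Perm now: [2 1 4 3]
Gen 9 (s3): strand 4 crosses over strand 3. Perm now: [2 1 3 4]
Gen 10 (s1): strand 2 crosses over strand 1. Perm now: [1 2 3 4]

Answer: 1 2 3 4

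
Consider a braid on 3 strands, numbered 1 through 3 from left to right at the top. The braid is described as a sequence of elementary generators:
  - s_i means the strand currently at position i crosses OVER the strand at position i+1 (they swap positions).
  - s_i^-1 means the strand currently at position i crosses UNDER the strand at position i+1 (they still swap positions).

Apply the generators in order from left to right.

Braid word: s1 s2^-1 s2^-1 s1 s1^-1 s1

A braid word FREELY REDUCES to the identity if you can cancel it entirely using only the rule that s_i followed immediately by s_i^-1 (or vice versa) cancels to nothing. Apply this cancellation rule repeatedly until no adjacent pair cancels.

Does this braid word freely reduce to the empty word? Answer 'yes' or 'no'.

Gen 1 (s1): push. Stack: [s1]
Gen 2 (s2^-1): push. Stack: [s1 s2^-1]
Gen 3 (s2^-1): push. Stack: [s1 s2^-1 s2^-1]
Gen 4 (s1): push. Stack: [s1 s2^-1 s2^-1 s1]
Gen 5 (s1^-1): cancels prior s1. Stack: [s1 s2^-1 s2^-1]
Gen 6 (s1): push. Stack: [s1 s2^-1 s2^-1 s1]
Reduced word: s1 s2^-1 s2^-1 s1

Answer: no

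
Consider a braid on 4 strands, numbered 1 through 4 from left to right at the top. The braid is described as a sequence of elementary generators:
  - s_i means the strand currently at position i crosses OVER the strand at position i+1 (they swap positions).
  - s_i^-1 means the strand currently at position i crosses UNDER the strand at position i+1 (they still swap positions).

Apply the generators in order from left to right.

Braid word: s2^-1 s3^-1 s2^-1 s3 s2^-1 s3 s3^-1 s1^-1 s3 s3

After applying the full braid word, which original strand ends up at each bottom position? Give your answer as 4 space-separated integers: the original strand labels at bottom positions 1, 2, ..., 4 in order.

Gen 1 (s2^-1): strand 2 crosses under strand 3. Perm now: [1 3 2 4]
Gen 2 (s3^-1): strand 2 crosses under strand 4. Perm now: [1 3 4 2]
Gen 3 (s2^-1): strand 3 crosses under strand 4. Perm now: [1 4 3 2]
Gen 4 (s3): strand 3 crosses over strand 2. Perm now: [1 4 2 3]
Gen 5 (s2^-1): strand 4 crosses under strand 2. Perm now: [1 2 4 3]
Gen 6 (s3): strand 4 crosses over strand 3. Perm now: [1 2 3 4]
Gen 7 (s3^-1): strand 3 crosses under strand 4. Perm now: [1 2 4 3]
Gen 8 (s1^-1): strand 1 crosses under strand 2. Perm now: [2 1 4 3]
Gen 9 (s3): strand 4 crosses over strand 3. Perm now: [2 1 3 4]
Gen 10 (s3): strand 3 crosses over strand 4. Perm now: [2 1 4 3]

Answer: 2 1 4 3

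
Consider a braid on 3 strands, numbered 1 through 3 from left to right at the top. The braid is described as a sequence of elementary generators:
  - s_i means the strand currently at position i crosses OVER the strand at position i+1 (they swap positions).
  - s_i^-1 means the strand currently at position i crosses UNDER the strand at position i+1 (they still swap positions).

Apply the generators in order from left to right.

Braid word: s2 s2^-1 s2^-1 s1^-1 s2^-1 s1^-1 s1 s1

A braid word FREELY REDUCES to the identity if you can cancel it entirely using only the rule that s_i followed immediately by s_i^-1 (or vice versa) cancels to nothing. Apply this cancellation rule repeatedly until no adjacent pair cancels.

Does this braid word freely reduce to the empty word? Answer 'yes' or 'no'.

Gen 1 (s2): push. Stack: [s2]
Gen 2 (s2^-1): cancels prior s2. Stack: []
Gen 3 (s2^-1): push. Stack: [s2^-1]
Gen 4 (s1^-1): push. Stack: [s2^-1 s1^-1]
Gen 5 (s2^-1): push. Stack: [s2^-1 s1^-1 s2^-1]
Gen 6 (s1^-1): push. Stack: [s2^-1 s1^-1 s2^-1 s1^-1]
Gen 7 (s1): cancels prior s1^-1. Stack: [s2^-1 s1^-1 s2^-1]
Gen 8 (s1): push. Stack: [s2^-1 s1^-1 s2^-1 s1]
Reduced word: s2^-1 s1^-1 s2^-1 s1

Answer: no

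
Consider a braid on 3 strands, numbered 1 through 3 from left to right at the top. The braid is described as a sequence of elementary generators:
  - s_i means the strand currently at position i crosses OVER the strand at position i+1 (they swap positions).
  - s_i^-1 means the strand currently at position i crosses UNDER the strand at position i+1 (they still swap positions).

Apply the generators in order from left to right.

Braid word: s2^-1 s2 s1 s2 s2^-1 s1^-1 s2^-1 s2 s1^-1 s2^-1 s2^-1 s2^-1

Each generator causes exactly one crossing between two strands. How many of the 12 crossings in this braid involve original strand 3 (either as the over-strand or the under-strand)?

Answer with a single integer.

Gen 1: crossing 2x3. Involves strand 3? yes. Count so far: 1
Gen 2: crossing 3x2. Involves strand 3? yes. Count so far: 2
Gen 3: crossing 1x2. Involves strand 3? no. Count so far: 2
Gen 4: crossing 1x3. Involves strand 3? yes. Count so far: 3
Gen 5: crossing 3x1. Involves strand 3? yes. Count so far: 4
Gen 6: crossing 2x1. Involves strand 3? no. Count so far: 4
Gen 7: crossing 2x3. Involves strand 3? yes. Count so far: 5
Gen 8: crossing 3x2. Involves strand 3? yes. Count so far: 6
Gen 9: crossing 1x2. Involves strand 3? no. Count so far: 6
Gen 10: crossing 1x3. Involves strand 3? yes. Count so far: 7
Gen 11: crossing 3x1. Involves strand 3? yes. Count so far: 8
Gen 12: crossing 1x3. Involves strand 3? yes. Count so far: 9

Answer: 9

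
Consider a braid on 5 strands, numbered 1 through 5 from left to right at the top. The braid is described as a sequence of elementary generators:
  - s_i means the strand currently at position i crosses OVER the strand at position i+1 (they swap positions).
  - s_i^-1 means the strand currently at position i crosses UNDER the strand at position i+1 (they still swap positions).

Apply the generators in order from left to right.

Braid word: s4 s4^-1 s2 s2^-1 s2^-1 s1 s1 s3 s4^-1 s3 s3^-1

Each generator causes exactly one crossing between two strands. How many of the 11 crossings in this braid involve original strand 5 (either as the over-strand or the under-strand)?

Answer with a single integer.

Gen 1: crossing 4x5. Involves strand 5? yes. Count so far: 1
Gen 2: crossing 5x4. Involves strand 5? yes. Count so far: 2
Gen 3: crossing 2x3. Involves strand 5? no. Count so far: 2
Gen 4: crossing 3x2. Involves strand 5? no. Count so far: 2
Gen 5: crossing 2x3. Involves strand 5? no. Count so far: 2
Gen 6: crossing 1x3. Involves strand 5? no. Count so far: 2
Gen 7: crossing 3x1. Involves strand 5? no. Count so far: 2
Gen 8: crossing 2x4. Involves strand 5? no. Count so far: 2
Gen 9: crossing 2x5. Involves strand 5? yes. Count so far: 3
Gen 10: crossing 4x5. Involves strand 5? yes. Count so far: 4
Gen 11: crossing 5x4. Involves strand 5? yes. Count so far: 5

Answer: 5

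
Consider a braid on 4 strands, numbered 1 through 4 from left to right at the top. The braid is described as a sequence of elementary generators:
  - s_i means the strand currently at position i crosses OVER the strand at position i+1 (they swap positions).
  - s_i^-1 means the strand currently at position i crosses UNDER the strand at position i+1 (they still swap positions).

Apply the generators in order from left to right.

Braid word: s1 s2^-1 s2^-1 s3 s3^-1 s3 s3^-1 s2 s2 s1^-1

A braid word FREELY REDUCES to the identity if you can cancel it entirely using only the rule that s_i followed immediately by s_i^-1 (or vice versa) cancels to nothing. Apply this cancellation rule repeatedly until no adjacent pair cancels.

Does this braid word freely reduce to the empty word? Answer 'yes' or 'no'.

Gen 1 (s1): push. Stack: [s1]
Gen 2 (s2^-1): push. Stack: [s1 s2^-1]
Gen 3 (s2^-1): push. Stack: [s1 s2^-1 s2^-1]
Gen 4 (s3): push. Stack: [s1 s2^-1 s2^-1 s3]
Gen 5 (s3^-1): cancels prior s3. Stack: [s1 s2^-1 s2^-1]
Gen 6 (s3): push. Stack: [s1 s2^-1 s2^-1 s3]
Gen 7 (s3^-1): cancels prior s3. Stack: [s1 s2^-1 s2^-1]
Gen 8 (s2): cancels prior s2^-1. Stack: [s1 s2^-1]
Gen 9 (s2): cancels prior s2^-1. Stack: [s1]
Gen 10 (s1^-1): cancels prior s1. Stack: []
Reduced word: (empty)

Answer: yes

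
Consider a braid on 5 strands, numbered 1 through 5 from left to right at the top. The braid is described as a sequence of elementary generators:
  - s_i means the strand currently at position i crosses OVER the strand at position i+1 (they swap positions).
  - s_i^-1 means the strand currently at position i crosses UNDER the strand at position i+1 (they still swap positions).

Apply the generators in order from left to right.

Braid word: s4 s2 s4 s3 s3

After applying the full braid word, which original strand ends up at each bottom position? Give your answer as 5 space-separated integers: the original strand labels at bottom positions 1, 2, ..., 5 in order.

Gen 1 (s4): strand 4 crosses over strand 5. Perm now: [1 2 3 5 4]
Gen 2 (s2): strand 2 crosses over strand 3. Perm now: [1 3 2 5 4]
Gen 3 (s4): strand 5 crosses over strand 4. Perm now: [1 3 2 4 5]
Gen 4 (s3): strand 2 crosses over strand 4. Perm now: [1 3 4 2 5]
Gen 5 (s3): strand 4 crosses over strand 2. Perm now: [1 3 2 4 5]

Answer: 1 3 2 4 5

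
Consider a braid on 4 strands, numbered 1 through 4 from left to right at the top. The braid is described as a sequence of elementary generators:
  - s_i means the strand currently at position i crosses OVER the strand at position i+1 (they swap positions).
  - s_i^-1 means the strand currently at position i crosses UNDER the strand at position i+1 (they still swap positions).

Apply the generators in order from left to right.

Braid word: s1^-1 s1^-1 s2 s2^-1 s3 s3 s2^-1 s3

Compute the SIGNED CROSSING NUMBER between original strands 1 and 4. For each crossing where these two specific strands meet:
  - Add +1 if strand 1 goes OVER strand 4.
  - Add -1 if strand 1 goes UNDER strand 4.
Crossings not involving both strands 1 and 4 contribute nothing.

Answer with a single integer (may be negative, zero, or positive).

Gen 1: crossing 1x2. Both 1&4? no. Sum: 0
Gen 2: crossing 2x1. Both 1&4? no. Sum: 0
Gen 3: crossing 2x3. Both 1&4? no. Sum: 0
Gen 4: crossing 3x2. Both 1&4? no. Sum: 0
Gen 5: crossing 3x4. Both 1&4? no. Sum: 0
Gen 6: crossing 4x3. Both 1&4? no. Sum: 0
Gen 7: crossing 2x3. Both 1&4? no. Sum: 0
Gen 8: crossing 2x4. Both 1&4? no. Sum: 0

Answer: 0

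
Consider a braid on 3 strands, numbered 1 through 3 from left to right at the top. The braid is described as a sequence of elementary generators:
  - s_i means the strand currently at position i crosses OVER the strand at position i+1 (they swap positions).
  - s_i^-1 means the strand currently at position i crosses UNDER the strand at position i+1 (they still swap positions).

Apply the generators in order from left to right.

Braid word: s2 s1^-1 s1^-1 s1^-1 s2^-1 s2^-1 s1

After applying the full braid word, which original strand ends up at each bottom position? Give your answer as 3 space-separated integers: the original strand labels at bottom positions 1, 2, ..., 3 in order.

Answer: 1 3 2

Derivation:
Gen 1 (s2): strand 2 crosses over strand 3. Perm now: [1 3 2]
Gen 2 (s1^-1): strand 1 crosses under strand 3. Perm now: [3 1 2]
Gen 3 (s1^-1): strand 3 crosses under strand 1. Perm now: [1 3 2]
Gen 4 (s1^-1): strand 1 crosses under strand 3. Perm now: [3 1 2]
Gen 5 (s2^-1): strand 1 crosses under strand 2. Perm now: [3 2 1]
Gen 6 (s2^-1): strand 2 crosses under strand 1. Perm now: [3 1 2]
Gen 7 (s1): strand 3 crosses over strand 1. Perm now: [1 3 2]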